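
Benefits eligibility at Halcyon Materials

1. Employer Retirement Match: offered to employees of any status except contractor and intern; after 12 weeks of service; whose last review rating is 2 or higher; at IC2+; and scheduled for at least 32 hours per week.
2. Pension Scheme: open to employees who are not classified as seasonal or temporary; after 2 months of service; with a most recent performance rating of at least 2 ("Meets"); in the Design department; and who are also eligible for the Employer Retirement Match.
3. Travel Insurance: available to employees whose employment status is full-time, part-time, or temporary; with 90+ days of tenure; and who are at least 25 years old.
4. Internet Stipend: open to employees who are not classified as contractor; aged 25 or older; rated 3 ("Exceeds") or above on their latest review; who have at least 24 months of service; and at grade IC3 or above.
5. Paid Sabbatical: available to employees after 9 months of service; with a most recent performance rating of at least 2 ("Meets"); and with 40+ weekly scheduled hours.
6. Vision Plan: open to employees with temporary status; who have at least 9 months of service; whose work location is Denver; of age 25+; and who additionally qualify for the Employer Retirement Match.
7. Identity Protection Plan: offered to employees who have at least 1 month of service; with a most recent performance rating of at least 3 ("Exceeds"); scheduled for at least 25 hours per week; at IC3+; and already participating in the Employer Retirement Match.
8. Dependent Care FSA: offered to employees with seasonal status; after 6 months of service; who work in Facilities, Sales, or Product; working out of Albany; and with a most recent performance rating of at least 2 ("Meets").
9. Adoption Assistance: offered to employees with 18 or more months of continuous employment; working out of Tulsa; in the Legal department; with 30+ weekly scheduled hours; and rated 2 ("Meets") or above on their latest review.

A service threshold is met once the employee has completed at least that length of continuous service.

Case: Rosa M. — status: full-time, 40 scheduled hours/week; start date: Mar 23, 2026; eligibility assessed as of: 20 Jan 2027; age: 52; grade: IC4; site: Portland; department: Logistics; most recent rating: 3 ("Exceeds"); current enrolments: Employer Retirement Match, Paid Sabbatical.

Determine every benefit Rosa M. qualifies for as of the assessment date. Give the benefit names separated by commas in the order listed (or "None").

Service from Mar 23, 2026 to 20 Jan 2027: 303 days.
Employer Retirement Match — status full-time ✓ (not excluded); service 303 days ≥ 12 weeks (≈84 days) ✓; rating 3 ≥ 2 ✓; grade IC4 ≥ IC2 ✓; 40 hrs/wk ≥ 32 ✓ → eligible.
Pension Scheme — status full-time ✓ (not excluded); service 303 days ≥ 2 months (≈60 days) ✓; rating 3 ≥ 2 ✓; dept Logistics ✗ → not eligible.
Travel Insurance — status full-time ✓; service 303 days ≥ 90 days ✓; age 52 ≥ 25 ✓ → eligible.
Internet Stipend — status full-time ✓ (not excluded); age 52 ≥ 25 ✓; rating 3 ≥ 3 ✓; service 303 days < 24 months (≈720 days) ✗ → not eligible.
Paid Sabbatical — service 303 days ≥ 9 months (≈270 days) ✓; rating 3 ≥ 2 ✓; 40 hrs/wk ≥ 40 ✓ → eligible.
Vision Plan — status full-time ✗ (requires temporary) → not eligible.
Identity Protection Plan — service 303 days ≥ 1 month (≈30 days) ✓; rating 3 ≥ 3 ✓; 40 hrs/wk ≥ 25 ✓; grade IC4 ≥ IC3 ✓; enrolled in Employer Retirement Match ✓ → eligible.
Dependent Care FSA — status full-time ✗ (requires seasonal) → not eligible.
Adoption Assistance — service 303 days < 18 months (≈540 days) ✗ → not eligible.

Employer Retirement Match, Travel Insurance, Paid Sabbatical, Identity Protection Plan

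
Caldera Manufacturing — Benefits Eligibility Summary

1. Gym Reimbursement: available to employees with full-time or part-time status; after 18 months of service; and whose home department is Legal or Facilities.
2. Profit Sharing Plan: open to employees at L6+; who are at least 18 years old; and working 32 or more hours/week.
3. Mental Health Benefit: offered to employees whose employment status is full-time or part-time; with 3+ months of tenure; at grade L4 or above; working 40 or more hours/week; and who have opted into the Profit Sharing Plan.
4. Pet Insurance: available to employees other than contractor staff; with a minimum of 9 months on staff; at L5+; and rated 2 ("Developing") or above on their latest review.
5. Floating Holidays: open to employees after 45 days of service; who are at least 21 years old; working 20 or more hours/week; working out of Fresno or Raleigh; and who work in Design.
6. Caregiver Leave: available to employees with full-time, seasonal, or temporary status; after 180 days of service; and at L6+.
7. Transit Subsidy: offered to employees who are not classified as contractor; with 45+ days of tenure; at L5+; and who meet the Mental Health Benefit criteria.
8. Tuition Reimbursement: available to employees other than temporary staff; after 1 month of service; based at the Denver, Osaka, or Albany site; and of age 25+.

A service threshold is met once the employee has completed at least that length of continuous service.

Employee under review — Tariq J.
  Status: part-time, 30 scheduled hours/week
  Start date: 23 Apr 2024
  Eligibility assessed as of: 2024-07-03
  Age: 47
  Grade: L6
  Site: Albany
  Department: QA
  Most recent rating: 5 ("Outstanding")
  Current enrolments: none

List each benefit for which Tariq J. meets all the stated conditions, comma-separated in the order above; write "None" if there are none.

Service from 23 Apr 2024 to 2024-07-03: 71 days.
Gym Reimbursement — status part-time ✓; service 71 days < 18 months (≈540 days) ✗ → not eligible.
Profit Sharing Plan — grade L6 ≥ L6 ✓; age 47 ≥ 18 ✓; 30 hrs/wk < 32 ✗ → not eligible.
Mental Health Benefit — status part-time ✓; service 71 days < 3 months (≈90 days) ✗ → not eligible.
Pet Insurance — status part-time ✓ (not excluded); service 71 days < 9 months (≈270 days) ✗ → not eligible.
Floating Holidays — service 71 days ≥ 45 days ✓; age 47 ≥ 21 ✓; 30 hrs/wk ≥ 20 ✓; site Albany ✗ (not Fresno or Raleigh) → not eligible.
Caregiver Leave — status part-time ✗ (requires full-time, seasonal, or temporary) → not eligible.
Transit Subsidy — status part-time ✓ (not excluded); service 71 days ≥ 45 days ✓; grade L6 ≥ L5 ✓; not eligible for Mental Health Benefit ✗ → not eligible.
Tuition Reimbursement — status part-time ✓ (not excluded); service 71 days ≥ 1 month (≈30 days) ✓; site Albany ✓; age 47 ≥ 25 ✓ → eligible.

Tuition Reimbursement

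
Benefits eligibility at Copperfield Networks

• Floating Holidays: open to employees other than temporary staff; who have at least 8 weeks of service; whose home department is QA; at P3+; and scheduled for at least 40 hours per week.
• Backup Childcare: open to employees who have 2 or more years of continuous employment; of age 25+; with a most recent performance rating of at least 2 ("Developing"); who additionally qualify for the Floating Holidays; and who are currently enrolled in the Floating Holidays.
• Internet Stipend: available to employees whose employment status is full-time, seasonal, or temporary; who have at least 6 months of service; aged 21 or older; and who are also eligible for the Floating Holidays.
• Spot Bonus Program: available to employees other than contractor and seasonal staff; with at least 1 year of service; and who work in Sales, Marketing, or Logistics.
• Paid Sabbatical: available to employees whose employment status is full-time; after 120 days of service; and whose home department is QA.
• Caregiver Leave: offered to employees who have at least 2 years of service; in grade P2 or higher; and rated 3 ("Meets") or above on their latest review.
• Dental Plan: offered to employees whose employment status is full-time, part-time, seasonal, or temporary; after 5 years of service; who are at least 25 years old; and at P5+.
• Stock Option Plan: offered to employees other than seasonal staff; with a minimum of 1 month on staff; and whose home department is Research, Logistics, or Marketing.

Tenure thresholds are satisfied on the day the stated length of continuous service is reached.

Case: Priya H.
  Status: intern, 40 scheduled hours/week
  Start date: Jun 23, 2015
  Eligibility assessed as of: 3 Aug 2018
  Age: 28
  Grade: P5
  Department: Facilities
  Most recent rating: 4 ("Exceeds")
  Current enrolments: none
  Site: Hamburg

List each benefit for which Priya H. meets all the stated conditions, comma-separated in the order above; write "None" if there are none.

Service from Jun 23, 2015 to 3 Aug 2018: 1137 days.
Floating Holidays — status intern ✓ (not excluded); service 1137 days ≥ 8 weeks (≈56 days) ✓; dept Facilities ✗ → not eligible.
Backup Childcare — service 1137 days ≥ 2 years (≈730 days) ✓; age 28 ≥ 25 ✓; rating 4 ≥ 2 ✓; not eligible for Floating Holidays ✗ → not eligible.
Internet Stipend — status intern ✗ (requires full-time, seasonal, or temporary) → not eligible.
Spot Bonus Program — status intern ✓ (not excluded); service 1137 days ≥ 1 year (≈365 days) ✓; dept Facilities ✗ → not eligible.
Paid Sabbatical — status intern ✗ (requires full-time) → not eligible.
Caregiver Leave — service 1137 days ≥ 2 years (≈730 days) ✓; grade P5 ≥ P2 ✓; rating 4 ≥ 3 ✓ → eligible.
Dental Plan — status intern ✗ (requires full-time, part-time, seasonal, or temporary) → not eligible.
Stock Option Plan — status intern ✓ (not excluded); service 1137 days ≥ 1 month (≈30 days) ✓; dept Facilities ✗ → not eligible.

Caregiver Leave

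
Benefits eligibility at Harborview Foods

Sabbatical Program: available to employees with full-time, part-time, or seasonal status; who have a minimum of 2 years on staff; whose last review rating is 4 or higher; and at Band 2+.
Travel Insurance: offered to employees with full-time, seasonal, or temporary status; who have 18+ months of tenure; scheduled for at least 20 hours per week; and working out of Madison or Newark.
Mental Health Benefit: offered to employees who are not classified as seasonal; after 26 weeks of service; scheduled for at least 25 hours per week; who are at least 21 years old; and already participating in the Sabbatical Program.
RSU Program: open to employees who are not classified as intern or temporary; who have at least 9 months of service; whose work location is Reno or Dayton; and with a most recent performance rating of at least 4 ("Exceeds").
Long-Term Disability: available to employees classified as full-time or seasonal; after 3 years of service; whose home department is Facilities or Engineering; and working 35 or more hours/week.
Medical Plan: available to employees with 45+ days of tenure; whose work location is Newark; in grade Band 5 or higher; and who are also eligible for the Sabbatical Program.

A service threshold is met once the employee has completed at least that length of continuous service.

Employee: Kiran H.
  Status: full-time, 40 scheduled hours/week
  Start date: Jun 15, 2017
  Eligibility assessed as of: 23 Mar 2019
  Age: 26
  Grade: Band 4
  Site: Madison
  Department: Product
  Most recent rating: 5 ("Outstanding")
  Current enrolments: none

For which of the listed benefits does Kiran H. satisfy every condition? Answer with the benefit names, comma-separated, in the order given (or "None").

Service from Jun 15, 2017 to 23 Mar 2019: 646 days.
Sabbatical Program — status full-time ✓; service 646 days < 2 years (≈730 days) ✗ → not eligible.
Travel Insurance — status full-time ✓; service 646 days ≥ 18 months (≈540 days) ✓; 40 hrs/wk ≥ 20 ✓; site Madison ✓ → eligible.
Mental Health Benefit — status full-time ✓ (not excluded); service 646 days ≥ 26 weeks (≈182 days) ✓; 40 hrs/wk ≥ 25 ✓; age 26 ≥ 21 ✓; not enrolled in Sabbatical Program ✗ → not eligible.
RSU Program — status full-time ✓ (not excluded); service 646 days ≥ 9 months (≈270 days) ✓; site Madison ✗ (not Reno or Dayton) → not eligible.
Long-Term Disability — status full-time ✓; service 646 days < 3 years (≈1095 days) ✗ → not eligible.
Medical Plan — service 646 days ≥ 45 days ✓; site Madison ✗ (not Newark) → not eligible.

Travel Insurance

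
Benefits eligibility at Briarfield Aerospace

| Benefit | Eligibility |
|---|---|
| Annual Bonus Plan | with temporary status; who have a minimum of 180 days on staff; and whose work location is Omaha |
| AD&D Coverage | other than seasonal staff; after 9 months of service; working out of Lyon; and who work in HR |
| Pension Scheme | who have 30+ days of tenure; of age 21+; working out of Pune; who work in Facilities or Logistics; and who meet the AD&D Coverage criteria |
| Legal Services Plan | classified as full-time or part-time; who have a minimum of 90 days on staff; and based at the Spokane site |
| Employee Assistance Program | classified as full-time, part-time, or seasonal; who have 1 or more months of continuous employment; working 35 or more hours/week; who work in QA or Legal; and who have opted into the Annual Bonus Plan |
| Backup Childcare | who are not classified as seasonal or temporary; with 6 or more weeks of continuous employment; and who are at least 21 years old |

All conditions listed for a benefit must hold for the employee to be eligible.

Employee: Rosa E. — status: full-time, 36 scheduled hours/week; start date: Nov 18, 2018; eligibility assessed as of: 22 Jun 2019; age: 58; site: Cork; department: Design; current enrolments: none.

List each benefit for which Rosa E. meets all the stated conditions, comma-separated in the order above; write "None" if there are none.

Backup Childcare

Service from Nov 18, 2018 to 22 Jun 2019: 216 days.
Annual Bonus Plan — status full-time ✗ (requires temporary) → not eligible.
AD&D Coverage — status full-time ✓ (not excluded); service 216 days < 9 months (≈270 days) ✗ → not eligible.
Pension Scheme — service 216 days ≥ 30 days ✓; age 58 ≥ 21 ✓; site Cork ✗ (not Pune) → not eligible.
Legal Services Plan — status full-time ✓; service 216 days ≥ 90 days ✓; site Cork ✗ (not Spokane) → not eligible.
Employee Assistance Program — status full-time ✓; service 216 days ≥ 1 month (≈30 days) ✓; 36 hrs/wk ≥ 35 ✓; dept Design ✗ → not eligible.
Backup Childcare — status full-time ✓ (not excluded); service 216 days ≥ 6 weeks (≈42 days) ✓; age 58 ≥ 21 ✓ → eligible.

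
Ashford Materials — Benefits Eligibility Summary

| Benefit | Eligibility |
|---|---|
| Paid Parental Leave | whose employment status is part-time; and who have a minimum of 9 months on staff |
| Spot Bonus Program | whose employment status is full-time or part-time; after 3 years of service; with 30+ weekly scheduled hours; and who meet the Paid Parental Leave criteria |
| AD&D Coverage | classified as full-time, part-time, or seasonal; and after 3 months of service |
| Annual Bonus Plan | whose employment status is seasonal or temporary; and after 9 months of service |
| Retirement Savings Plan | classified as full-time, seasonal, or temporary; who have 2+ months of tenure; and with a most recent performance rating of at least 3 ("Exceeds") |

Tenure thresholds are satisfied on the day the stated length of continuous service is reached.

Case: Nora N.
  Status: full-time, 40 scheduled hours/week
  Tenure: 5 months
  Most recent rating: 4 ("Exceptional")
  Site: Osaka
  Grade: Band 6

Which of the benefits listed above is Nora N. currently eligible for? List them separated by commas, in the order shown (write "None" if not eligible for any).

Paid Parental Leave — status full-time ✗ (requires part-time) → not eligible.
Spot Bonus Program — status full-time ✓; service 5 months < 3 years (≈1095 days) ✗ → not eligible.
AD&D Coverage — status full-time ✓; service 5 months ≥ 3 months ✓ → eligible.
Annual Bonus Plan — status full-time ✗ (requires seasonal or temporary) → not eligible.
Retirement Savings Plan — status full-time ✓; service 5 months ≥ 2 months ✓; rating 4 ≥ 3 ✓ → eligible.

AD&D Coverage, Retirement Savings Plan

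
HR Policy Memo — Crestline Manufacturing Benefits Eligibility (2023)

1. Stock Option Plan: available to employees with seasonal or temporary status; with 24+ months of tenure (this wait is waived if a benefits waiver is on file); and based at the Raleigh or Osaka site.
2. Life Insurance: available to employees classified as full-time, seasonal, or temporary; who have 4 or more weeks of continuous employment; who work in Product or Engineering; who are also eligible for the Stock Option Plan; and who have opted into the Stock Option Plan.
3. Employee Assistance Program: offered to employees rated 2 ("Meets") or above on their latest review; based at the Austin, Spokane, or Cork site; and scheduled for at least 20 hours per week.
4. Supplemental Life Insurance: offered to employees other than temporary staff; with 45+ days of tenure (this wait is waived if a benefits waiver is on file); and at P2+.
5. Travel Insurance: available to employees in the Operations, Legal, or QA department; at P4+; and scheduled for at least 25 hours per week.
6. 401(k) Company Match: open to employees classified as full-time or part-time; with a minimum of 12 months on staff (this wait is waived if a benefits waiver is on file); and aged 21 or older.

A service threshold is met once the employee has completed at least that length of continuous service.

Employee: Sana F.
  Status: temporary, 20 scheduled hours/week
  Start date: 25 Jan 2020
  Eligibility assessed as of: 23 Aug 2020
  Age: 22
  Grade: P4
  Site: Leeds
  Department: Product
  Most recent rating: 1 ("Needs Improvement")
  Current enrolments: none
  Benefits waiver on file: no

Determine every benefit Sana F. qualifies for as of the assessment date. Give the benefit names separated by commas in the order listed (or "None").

Service from 25 Jan 2020 to 23 Aug 2020: 211 days.
Stock Option Plan — status temporary ✓; no waiver, service 211 days < 24 months (≈720 days) ✗ → not eligible.
Life Insurance — status temporary ✓; service 211 days ≥ 4 weeks (≈28 days) ✓; dept Product ✓; not eligible for Stock Option Plan ✗ → not eligible.
Employee Assistance Program — rating 1 < 2 ✗ → not eligible.
Supplemental Life Insurance — status temporary ✗ (excluded) → not eligible.
Travel Insurance — dept Product ✗ → not eligible.
401(k) Company Match — status temporary ✗ (requires full-time or part-time) → not eligible.

None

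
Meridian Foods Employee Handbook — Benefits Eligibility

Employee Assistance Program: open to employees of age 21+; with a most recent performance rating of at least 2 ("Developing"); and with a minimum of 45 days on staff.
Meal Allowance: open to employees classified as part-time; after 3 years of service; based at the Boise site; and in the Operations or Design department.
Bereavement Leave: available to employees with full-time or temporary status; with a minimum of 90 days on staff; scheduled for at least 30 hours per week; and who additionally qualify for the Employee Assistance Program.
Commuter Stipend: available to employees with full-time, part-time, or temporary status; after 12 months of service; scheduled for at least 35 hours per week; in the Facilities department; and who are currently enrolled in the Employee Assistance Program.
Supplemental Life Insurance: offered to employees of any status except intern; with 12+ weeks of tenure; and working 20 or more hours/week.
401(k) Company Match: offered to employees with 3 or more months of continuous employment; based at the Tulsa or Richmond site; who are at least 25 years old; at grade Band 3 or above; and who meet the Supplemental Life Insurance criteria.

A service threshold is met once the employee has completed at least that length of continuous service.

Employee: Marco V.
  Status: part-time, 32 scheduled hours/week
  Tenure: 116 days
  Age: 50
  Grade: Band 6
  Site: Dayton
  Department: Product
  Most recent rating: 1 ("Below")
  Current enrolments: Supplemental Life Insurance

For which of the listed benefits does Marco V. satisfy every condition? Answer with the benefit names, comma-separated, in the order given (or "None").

Employee Assistance Program — age 50 ≥ 21 ✓; rating 1 < 2 ✗ → not eligible.
Meal Allowance — status part-time ✓; service 116 days < 3 years (≈1095 days) ✗ → not eligible.
Bereavement Leave — status part-time ✗ (requires full-time or temporary) → not eligible.
Commuter Stipend — status part-time ✓; service 116 days < 12 months (≈360 days) ✗ → not eligible.
Supplemental Life Insurance — status part-time ✓ (not excluded); service 116 days ≥ 12 weeks (≈84 days) ✓; 32 hrs/wk ≥ 20 ✓ → eligible.
401(k) Company Match — service 116 days ≥ 3 months (≈90 days) ✓; site Dayton ✗ (not Tulsa or Richmond) → not eligible.

Supplemental Life Insurance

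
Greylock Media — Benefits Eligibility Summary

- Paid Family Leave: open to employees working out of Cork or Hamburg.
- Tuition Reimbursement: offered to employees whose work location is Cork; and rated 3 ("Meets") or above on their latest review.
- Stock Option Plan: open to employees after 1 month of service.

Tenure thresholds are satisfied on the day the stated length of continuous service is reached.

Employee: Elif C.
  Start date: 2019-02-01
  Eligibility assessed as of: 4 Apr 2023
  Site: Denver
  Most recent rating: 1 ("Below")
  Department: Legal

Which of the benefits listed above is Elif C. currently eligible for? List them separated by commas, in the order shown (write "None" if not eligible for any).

Stock Option Plan

Service from 2019-02-01 to 4 Apr 2023: 1523 days.
Paid Family Leave — site Denver ✗ (not Cork or Hamburg) → not eligible.
Tuition Reimbursement — site Denver ✗ (not Cork) → not eligible.
Stock Option Plan — service 1523 days ≥ 1 month (≈30 days) ✓ → eligible.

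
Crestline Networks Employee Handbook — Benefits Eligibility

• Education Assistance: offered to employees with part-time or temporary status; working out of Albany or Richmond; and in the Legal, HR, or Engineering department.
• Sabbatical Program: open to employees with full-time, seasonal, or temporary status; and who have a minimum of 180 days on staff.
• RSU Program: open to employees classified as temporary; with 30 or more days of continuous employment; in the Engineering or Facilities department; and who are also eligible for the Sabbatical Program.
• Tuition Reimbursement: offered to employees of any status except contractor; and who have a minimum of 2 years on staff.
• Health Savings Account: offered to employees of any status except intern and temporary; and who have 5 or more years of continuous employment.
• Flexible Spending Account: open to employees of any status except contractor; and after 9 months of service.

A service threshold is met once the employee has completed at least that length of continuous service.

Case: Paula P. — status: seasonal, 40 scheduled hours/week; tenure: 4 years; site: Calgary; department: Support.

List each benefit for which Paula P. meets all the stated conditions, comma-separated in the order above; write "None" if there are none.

Sabbatical Program, Tuition Reimbursement, Flexible Spending Account

Education Assistance — status seasonal ✗ (requires part-time or temporary) → not eligible.
Sabbatical Program — status seasonal ✓; service 4 years ≥ 180 days ✓ → eligible.
RSU Program — status seasonal ✗ (requires temporary) → not eligible.
Tuition Reimbursement — status seasonal ✓ (not excluded); service 4 years ≥ 2 years ✓ → eligible.
Health Savings Account — status seasonal ✓ (not excluded); service 4 years < 5 years ✗ → not eligible.
Flexible Spending Account — status seasonal ✓ (not excluded); service 4 years ≥ 9 months (≈270 days) ✓ → eligible.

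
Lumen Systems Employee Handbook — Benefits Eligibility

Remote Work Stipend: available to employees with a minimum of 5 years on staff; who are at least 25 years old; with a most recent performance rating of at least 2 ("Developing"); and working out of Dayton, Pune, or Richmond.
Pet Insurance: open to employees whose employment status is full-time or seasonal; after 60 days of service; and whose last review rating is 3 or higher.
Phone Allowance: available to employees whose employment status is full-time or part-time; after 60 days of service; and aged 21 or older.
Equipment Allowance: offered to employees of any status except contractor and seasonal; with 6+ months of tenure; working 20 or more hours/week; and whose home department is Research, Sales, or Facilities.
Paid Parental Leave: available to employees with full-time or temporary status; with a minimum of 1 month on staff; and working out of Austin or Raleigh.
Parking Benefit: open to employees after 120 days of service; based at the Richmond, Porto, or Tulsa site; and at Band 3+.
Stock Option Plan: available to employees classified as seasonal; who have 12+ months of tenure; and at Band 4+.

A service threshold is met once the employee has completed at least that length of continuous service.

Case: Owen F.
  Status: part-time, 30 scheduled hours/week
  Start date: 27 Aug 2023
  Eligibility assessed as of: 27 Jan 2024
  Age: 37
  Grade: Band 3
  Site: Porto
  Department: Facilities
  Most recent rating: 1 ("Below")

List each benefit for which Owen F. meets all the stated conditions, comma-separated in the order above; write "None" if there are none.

Service from 27 Aug 2023 to 27 Jan 2024: 153 days.
Remote Work Stipend — service 153 days < 5 years (≈1825 days) ✗ → not eligible.
Pet Insurance — status part-time ✗ (requires full-time or seasonal) → not eligible.
Phone Allowance — status part-time ✓; service 153 days ≥ 60 days ✓; age 37 ≥ 21 ✓ → eligible.
Equipment Allowance — status part-time ✓ (not excluded); service 153 days < 6 months (≈180 days) ✗ → not eligible.
Paid Parental Leave — status part-time ✗ (requires full-time or temporary) → not eligible.
Parking Benefit — service 153 days ≥ 120 days ✓; site Porto ✓; grade Band 3 ≥ Band 3 ✓ → eligible.
Stock Option Plan — status part-time ✗ (requires seasonal) → not eligible.

Phone Allowance, Parking Benefit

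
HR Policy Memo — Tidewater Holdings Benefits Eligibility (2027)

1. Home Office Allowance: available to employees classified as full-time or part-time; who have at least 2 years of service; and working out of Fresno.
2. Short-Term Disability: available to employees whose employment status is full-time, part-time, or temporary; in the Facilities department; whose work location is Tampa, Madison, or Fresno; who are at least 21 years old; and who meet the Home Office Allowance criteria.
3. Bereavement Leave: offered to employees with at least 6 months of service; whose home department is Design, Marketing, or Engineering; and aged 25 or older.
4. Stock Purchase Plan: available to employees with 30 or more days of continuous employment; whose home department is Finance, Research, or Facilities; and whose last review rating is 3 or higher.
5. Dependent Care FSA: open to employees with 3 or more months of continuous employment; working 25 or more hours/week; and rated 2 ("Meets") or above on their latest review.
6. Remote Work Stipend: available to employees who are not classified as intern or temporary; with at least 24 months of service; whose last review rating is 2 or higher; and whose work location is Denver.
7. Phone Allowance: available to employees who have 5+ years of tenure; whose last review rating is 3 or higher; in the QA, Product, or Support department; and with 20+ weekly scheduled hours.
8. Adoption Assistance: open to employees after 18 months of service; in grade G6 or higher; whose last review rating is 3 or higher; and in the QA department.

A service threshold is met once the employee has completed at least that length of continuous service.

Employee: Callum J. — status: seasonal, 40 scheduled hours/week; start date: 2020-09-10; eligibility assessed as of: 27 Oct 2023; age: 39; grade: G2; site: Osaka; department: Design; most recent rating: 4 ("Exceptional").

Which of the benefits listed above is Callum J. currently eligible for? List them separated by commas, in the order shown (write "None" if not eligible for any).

Service from 2020-09-10 to 27 Oct 2023: 1142 days.
Home Office Allowance — status seasonal ✗ (requires full-time or part-time) → not eligible.
Short-Term Disability — status seasonal ✗ (requires full-time, part-time, or temporary) → not eligible.
Bereavement Leave — service 1142 days ≥ 6 months (≈180 days) ✓; dept Design ✓; age 39 ≥ 25 ✓ → eligible.
Stock Purchase Plan — service 1142 days ≥ 30 days ✓; dept Design ✗ → not eligible.
Dependent Care FSA — service 1142 days ≥ 3 months (≈90 days) ✓; 40 hrs/wk ≥ 25 ✓; rating 4 ≥ 2 ✓ → eligible.
Remote Work Stipend — status seasonal ✓ (not excluded); service 1142 days ≥ 24 months (≈720 days) ✓; rating 4 ≥ 2 ✓; site Osaka ✗ (not Denver) → not eligible.
Phone Allowance — service 1142 days < 5 years (≈1825 days) ✗ → not eligible.
Adoption Assistance — service 1142 days ≥ 18 months (≈540 days) ✓; grade G2 < G6 ✗ → not eligible.

Bereavement Leave, Dependent Care FSA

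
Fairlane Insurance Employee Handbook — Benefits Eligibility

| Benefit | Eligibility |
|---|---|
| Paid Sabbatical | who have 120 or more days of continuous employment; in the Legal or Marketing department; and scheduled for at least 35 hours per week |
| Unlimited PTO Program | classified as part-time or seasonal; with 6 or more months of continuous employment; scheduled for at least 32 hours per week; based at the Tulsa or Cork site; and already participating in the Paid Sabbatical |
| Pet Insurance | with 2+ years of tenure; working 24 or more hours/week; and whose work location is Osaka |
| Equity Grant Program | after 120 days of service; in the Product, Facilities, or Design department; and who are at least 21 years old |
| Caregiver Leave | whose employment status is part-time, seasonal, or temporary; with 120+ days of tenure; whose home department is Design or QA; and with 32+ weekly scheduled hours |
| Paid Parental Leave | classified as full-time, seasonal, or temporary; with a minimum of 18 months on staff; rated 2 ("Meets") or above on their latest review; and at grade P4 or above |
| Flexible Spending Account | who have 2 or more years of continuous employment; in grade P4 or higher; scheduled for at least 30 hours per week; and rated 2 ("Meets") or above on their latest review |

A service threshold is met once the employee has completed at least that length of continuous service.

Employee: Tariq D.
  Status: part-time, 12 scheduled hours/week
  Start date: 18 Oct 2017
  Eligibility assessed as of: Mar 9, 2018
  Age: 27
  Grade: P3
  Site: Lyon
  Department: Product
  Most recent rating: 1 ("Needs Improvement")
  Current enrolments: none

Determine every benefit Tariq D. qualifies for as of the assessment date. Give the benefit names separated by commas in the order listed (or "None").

Service from 18 Oct 2017 to Mar 9, 2018: 142 days.
Paid Sabbatical — service 142 days ≥ 120 days ✓; dept Product ✗ → not eligible.
Unlimited PTO Program — status part-time ✓; service 142 days < 6 months (≈180 days) ✗ → not eligible.
Pet Insurance — service 142 days < 2 years (≈730 days) ✗ → not eligible.
Equity Grant Program — service 142 days ≥ 120 days ✓; dept Product ✓; age 27 ≥ 21 ✓ → eligible.
Caregiver Leave — status part-time ✓; service 142 days ≥ 120 days ✓; dept Product ✗ → not eligible.
Paid Parental Leave — status part-time ✗ (requires full-time, seasonal, or temporary) → not eligible.
Flexible Spending Account — service 142 days < 2 years (≈730 days) ✗ → not eligible.

Equity Grant Program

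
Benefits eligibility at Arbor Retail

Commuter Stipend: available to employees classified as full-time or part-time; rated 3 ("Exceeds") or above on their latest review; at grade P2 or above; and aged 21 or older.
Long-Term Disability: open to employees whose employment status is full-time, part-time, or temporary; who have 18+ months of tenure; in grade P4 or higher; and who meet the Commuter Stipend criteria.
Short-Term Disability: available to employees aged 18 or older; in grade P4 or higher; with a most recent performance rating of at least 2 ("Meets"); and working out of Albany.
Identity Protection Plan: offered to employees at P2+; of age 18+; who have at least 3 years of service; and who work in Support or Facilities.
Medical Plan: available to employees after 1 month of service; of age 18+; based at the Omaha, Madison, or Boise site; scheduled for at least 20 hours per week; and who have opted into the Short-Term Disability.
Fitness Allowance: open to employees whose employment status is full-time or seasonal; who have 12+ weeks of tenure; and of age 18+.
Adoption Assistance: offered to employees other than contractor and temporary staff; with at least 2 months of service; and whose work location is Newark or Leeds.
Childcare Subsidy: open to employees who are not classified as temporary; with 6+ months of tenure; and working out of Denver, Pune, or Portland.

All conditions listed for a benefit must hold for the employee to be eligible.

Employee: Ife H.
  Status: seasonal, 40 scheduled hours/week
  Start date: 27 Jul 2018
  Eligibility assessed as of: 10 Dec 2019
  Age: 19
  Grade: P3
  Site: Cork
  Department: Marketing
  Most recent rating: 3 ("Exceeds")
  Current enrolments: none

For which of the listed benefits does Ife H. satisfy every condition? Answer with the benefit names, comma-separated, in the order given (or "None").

Fitness Allowance

Service from 27 Jul 2018 to 10 Dec 2019: 501 days.
Commuter Stipend — status seasonal ✗ (requires full-time or part-time) → not eligible.
Long-Term Disability — status seasonal ✗ (requires full-time, part-time, or temporary) → not eligible.
Short-Term Disability — age 19 ≥ 18 ✓; grade P3 < P4 ✗ → not eligible.
Identity Protection Plan — grade P3 ≥ P2 ✓; age 19 ≥ 18 ✓; service 501 days < 3 years (≈1095 days) ✗ → not eligible.
Medical Plan — service 501 days ≥ 1 month (≈30 days) ✓; age 19 ≥ 18 ✓; site Cork ✗ (not Omaha, Madison, or Boise) → not eligible.
Fitness Allowance — status seasonal ✓; service 501 days ≥ 12 weeks (≈84 days) ✓; age 19 ≥ 18 ✓ → eligible.
Adoption Assistance — status seasonal ✓ (not excluded); service 501 days ≥ 2 months (≈60 days) ✓; site Cork ✗ (not Newark or Leeds) → not eligible.
Childcare Subsidy — status seasonal ✓ (not excluded); service 501 days ≥ 6 months (≈180 days) ✓; site Cork ✗ (not Denver, Pune, or Portland) → not eligible.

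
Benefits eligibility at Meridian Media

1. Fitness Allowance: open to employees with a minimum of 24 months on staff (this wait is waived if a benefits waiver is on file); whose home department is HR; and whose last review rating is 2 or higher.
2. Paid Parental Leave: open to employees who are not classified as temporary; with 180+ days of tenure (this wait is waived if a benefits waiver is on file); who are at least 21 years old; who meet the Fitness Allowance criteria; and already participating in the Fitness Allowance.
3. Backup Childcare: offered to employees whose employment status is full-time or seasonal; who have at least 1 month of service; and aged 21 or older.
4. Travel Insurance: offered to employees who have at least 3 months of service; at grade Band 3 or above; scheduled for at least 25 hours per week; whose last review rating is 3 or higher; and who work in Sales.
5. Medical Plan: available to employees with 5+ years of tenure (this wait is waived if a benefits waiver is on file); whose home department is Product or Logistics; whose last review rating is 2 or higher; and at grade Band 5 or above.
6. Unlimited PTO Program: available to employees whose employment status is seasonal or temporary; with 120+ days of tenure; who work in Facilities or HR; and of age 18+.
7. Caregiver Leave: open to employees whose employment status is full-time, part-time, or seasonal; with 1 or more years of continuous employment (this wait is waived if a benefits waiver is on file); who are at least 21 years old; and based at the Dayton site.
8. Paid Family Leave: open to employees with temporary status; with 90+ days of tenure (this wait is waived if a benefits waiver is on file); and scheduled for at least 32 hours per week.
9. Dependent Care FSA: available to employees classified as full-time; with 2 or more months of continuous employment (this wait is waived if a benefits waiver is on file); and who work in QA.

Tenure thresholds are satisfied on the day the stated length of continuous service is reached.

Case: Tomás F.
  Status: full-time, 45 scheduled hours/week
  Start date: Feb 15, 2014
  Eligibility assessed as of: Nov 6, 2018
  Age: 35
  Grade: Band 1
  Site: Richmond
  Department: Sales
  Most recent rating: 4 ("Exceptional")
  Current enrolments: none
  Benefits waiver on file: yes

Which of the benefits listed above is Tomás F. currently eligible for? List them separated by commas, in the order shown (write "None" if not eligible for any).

Service from Feb 15, 2014 to Nov 6, 2018: 1725 days.
Fitness Allowance — benefits waiver on file ✓; dept Sales ✗ → not eligible.
Paid Parental Leave — status full-time ✓ (not excluded); benefits waiver on file ✓; age 35 ≥ 21 ✓; not eligible for Fitness Allowance ✗ → not eligible.
Backup Childcare — status full-time ✓; service 1725 days ≥ 1 month (≈30 days) ✓; age 35 ≥ 21 ✓ → eligible.
Travel Insurance — service 1725 days ≥ 3 months (≈90 days) ✓; grade Band 1 < Band 3 ✗ → not eligible.
Medical Plan — benefits waiver on file ✓; dept Sales ✗ → not eligible.
Unlimited PTO Program — status full-time ✗ (requires seasonal or temporary) → not eligible.
Caregiver Leave — status full-time ✓; benefits waiver on file ✓; age 35 ≥ 21 ✓; site Richmond ✗ (not Dayton) → not eligible.
Paid Family Leave — status full-time ✗ (requires temporary) → not eligible.
Dependent Care FSA — status full-time ✓; benefits waiver on file ✓; dept Sales ✗ → not eligible.

Backup Childcare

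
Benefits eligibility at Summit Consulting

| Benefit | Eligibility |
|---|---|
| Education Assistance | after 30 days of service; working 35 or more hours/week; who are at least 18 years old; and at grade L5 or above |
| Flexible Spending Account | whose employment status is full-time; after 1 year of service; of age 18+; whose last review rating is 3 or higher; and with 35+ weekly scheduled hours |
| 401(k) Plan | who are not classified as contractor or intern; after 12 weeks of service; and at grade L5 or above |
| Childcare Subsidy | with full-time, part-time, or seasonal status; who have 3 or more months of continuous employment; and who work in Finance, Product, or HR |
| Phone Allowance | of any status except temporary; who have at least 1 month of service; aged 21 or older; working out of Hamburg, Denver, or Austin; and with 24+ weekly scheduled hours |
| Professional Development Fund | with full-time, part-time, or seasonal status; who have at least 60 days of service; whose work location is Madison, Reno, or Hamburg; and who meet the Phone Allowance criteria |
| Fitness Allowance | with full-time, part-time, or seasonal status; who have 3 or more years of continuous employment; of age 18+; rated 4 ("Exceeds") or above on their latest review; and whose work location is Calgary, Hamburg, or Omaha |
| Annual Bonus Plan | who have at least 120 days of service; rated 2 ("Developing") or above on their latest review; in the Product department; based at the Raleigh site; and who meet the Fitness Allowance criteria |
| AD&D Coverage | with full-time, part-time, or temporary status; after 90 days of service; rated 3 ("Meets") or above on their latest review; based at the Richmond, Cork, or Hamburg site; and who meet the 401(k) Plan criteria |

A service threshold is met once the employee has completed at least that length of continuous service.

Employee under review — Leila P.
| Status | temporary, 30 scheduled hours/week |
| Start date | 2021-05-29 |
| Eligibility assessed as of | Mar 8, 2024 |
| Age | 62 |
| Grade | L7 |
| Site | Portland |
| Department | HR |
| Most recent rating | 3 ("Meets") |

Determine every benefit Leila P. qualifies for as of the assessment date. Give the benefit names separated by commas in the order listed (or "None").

401(k) Plan

Service from 2021-05-29 to Mar 8, 2024: 1014 days.
Education Assistance — service 1014 days ≥ 30 days ✓; 30 hrs/wk < 35 ✗ → not eligible.
Flexible Spending Account — status temporary ✗ (requires full-time) → not eligible.
401(k) Plan — status temporary ✓ (not excluded); service 1014 days ≥ 12 weeks (≈84 days) ✓; grade L7 ≥ L5 ✓ → eligible.
Childcare Subsidy — status temporary ✗ (requires full-time, part-time, or seasonal) → not eligible.
Phone Allowance — status temporary ✗ (excluded) → not eligible.
Professional Development Fund — status temporary ✗ (requires full-time, part-time, or seasonal) → not eligible.
Fitness Allowance — status temporary ✗ (requires full-time, part-time, or seasonal) → not eligible.
Annual Bonus Plan — service 1014 days ≥ 120 days ✓; rating 3 ≥ 2 ✓; dept HR ✗ → not eligible.
AD&D Coverage — status temporary ✓; service 1014 days ≥ 90 days ✓; rating 3 ≥ 3 ✓; site Portland ✗ (not Richmond, Cork, or Hamburg) → not eligible.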